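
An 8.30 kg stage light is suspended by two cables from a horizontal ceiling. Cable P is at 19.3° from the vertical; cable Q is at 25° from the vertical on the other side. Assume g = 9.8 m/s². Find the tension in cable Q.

T_Q ≈ 38.5 N

Angles from the horizontal: cable P is 90° − 19.3° = 70.7°, cable Q is 90° − 25° = 65°.
Weight W = 8.30 × 9.8 = 81.34 N acts straight down.
Horizontal: T_P cos 70.7° = T_Q cos 65°  →  T_P = 1.279 T_Q.
Vertical: T_P sin 70.7° + T_Q sin 65° = 81.34.
Substituting the horizontal relation into the vertical equation gives 2.113 T_Q = 81.34, so T_Q = 38.49 N.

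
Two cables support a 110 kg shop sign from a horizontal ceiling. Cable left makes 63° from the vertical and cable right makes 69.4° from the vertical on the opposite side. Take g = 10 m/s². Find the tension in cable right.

T_right ≈ 1330 N

Angles from the horizontal: cable left is 90° − 63° = 27°, cable right is 90° − 69.4° = 20.6°.
Weight W = 110 × 10 = 1100 N acts straight down.
Horizontal: T_left cos 27° = T_right cos 20.6°  →  T_left = 1.051 T_right.
Vertical: T_left sin 27° + T_right sin 20.6° = 1100.
Substituting the horizontal relation into the vertical equation gives 0.8288 T_right = 1100, so T_right = 1327 N.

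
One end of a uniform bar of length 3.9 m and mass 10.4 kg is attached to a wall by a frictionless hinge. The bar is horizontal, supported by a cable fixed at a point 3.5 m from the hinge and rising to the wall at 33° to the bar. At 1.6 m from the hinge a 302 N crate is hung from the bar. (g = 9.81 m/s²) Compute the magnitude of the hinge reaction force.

Take torques about the hinge: T sin 33° · 3.5 = 10.4×9.81×1.95 + 302×1.6 = 682.15 N·m.
So T = 682.15 / (0.5446 × 3.5) = 357.85 N.
ΣF_x = 0: H_x = T cos 33° = 300.12 N.
ΣF_y = 0: H_y = (10.4×9.81 + 302) − T sin 33° = 404.02 − 194.9 = 209.12 N.
|H| = √(H_x² + H_y²) = √((300.12)² + (209.12)²) = 365.79 N.

|H| ≈ 366 N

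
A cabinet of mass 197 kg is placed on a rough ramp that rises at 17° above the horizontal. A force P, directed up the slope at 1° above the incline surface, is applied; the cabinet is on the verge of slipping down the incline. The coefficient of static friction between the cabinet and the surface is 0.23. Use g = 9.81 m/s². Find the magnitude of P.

P ≈ 141 N

On the verge of sliding down the incline, friction equals μN and acts up the slope.
Perpendicular: N + P sin 1° = W cos 17° = 1848 N.
Along incline: P cos 1° + μN = W sin 17° with W sin 17° = 565 N.
Solving the pair for P and N: P = 140.5 N, N = 1846 N (and f = μN = 424.5 N).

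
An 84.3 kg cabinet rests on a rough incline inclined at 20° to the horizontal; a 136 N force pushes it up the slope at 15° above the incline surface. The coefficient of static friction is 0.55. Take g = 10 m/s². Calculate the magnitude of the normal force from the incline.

Axes along / perpendicular to the incline. W sin 20° = 288.3 N down-slope; W cos 20° = 792.2 N into the surface.
Perpendicular: N = W cos 20° − P sin 15° = 792.2 − 35.2 = 757 N.
Along incline: P cos 15° + f = W sin 20° (friction acts up-slope) → f = 288.3 − 131.4 = 157 N.
|f| = 157 N ≤ μN = 416.3 N, so the cabinet is indeed static.

N ≈ 757 N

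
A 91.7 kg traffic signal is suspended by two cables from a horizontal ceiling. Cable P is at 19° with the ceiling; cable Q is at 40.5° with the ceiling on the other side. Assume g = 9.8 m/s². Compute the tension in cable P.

T_P ≈ 793 N

Weight W = 91.7 × 9.8 = 898.7 N acts straight down.
Horizontal: T_P cos 19° = T_Q cos 40.5°  →  T_Q = 1.243 T_P.
Vertical: T_P sin 19° + T_Q sin 40.5° = 898.7.
Substituting the horizontal relation into the vertical equation gives 1.133 T_P = 898.7, so T_P = 793.1 N.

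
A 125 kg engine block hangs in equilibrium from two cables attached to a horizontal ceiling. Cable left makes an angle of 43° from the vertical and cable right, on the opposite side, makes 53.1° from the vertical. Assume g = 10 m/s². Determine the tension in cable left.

Angles from the horizontal: cable left is 90° − 43° = 47°, cable right is 90° − 53.1° = 36.9°.
Weight W = 125 × 10 = 1250 N acts straight down.
Horizontal: T_left cos 47° = T_right cos 36.9°  →  T_right = 0.8528 T_left.
Vertical: T_left sin 47° + T_right sin 36.9° = 1250.
Substituting the horizontal relation into the vertical equation gives 1.243 T_left = 1250, so T_left = 1005 N.

T_left ≈ 1010 N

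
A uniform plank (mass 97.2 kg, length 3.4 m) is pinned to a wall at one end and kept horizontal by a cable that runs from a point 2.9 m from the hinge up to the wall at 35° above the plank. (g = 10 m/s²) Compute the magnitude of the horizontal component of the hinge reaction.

Take torques about the hinge: T sin 35° · 2.9 = 97.2×10×1.7 = 1652.4 N·m.
So T = 1652.4 / (0.5736 × 2.9) = 993.4 N.
ΣF_x = 0: H_x = T cos 35° = 813.75 N.

H_x ≈ 814 N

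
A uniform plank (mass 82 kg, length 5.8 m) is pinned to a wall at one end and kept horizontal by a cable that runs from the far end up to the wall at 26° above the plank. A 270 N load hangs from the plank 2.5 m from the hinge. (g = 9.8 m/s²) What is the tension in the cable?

Take torques about the hinge: T sin 26° · 5.8 = 82×9.8×2.9 + 270×2.5 = 3005.4 N·m.
So T = 3005.4 / (0.4384 × 5.8) = 1182.1 N.

T ≈ 1180 N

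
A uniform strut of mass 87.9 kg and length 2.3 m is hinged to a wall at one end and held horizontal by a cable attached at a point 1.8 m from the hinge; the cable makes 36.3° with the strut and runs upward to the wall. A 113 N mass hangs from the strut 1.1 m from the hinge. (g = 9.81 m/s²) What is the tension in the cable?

T ≈ 1050 N

Take torques about the hinge: T sin 36.3° · 1.8 = 87.9×9.81×1.15 + 113×1.1 = 1115.9 N·m.
So T = 1115.9 / (0.5920 × 1.8) = 1047.2 N.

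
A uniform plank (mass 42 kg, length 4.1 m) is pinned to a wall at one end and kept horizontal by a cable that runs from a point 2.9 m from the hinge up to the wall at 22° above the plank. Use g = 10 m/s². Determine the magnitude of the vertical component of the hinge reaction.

|H_y| ≈ 123 N

Take torques about the hinge: T sin 22° · 2.9 = 42×10×2.05 = 861 N·m.
So T = 861 / (0.3746 × 2.9) = 792.56 N.
ΣF_y = 0: H_y = (42×10) − T sin 22° = 420 − 296.9 = 123.1 N.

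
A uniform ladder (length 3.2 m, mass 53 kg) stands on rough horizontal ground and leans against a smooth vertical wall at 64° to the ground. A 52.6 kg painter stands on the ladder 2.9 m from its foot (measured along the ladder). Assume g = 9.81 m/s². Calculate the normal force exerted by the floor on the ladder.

ΣF_y = 0: N_floor = 53×9.81 + 52.6×9.81 = 1035.9 N.

N_floor ≈ 1040 N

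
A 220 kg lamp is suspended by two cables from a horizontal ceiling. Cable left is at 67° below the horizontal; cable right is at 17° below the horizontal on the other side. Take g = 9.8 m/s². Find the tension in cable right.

Weight W = 220 × 9.8 = 2156 N acts straight down.
Horizontal: T_left cos 67° = T_right cos 17°  →  T_left = 2.447 T_right.
Vertical: T_left sin 67° + T_right sin 17° = 2156.
Substituting the horizontal relation into the vertical equation gives 2.545 T_right = 2156, so T_right = 847.1 N.

T_right ≈ 847 N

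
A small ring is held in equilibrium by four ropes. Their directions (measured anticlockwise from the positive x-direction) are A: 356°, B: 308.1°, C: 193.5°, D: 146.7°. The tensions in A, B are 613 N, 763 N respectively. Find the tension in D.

T_D ≈ 1200 N

Resolve: ΣF_x = 613 cos 356° + 763 cos 308.1° + T_C cos 193.5° + T_D cos 146.7° = 0.
        ΣF_y = 613 sin 356° + 763 sin 308.1° + T_C sin 193.5° + T_D sin 146.7° = 0.
The known terms sum to (1082, -643.2) N, so -0.9724 T_C − 0.8358 T_D = -1082 and -0.2334 T_C + 0.5490 T_D = 643.2.
Solving simultaneously: T_C = 77.68 N, T_D = 1205 N.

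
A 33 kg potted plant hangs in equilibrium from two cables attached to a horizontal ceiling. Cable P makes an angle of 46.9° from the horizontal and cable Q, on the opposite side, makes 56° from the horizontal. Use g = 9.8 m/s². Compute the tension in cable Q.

Weight W = 33 × 9.8 = 323.4 N acts straight down.
Horizontal: T_P cos 46.9° = T_Q cos 56°  →  T_P = 0.8184 T_Q.
Vertical: T_P sin 46.9° + T_Q sin 56° = 323.4.
Substituting the horizontal relation into the vertical equation gives 1.427 T_Q = 323.4, so T_Q = 226.7 N.

T_Q ≈ 227 N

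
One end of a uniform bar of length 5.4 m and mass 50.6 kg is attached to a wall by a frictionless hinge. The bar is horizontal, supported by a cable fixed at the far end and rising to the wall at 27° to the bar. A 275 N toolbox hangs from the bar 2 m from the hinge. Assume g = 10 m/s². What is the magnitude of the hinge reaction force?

Take torques about the hinge: T sin 27° · 5.4 = 50.6×10×2.7 + 275×2 = 1916.2 N·m.
So T = 1916.2 / (0.4540 × 5.4) = 781.63 N.
ΣF_x = 0: H_x = T cos 27° = 696.44 N.
ΣF_y = 0: H_y = (50.6×10 + 275) − T sin 27° = 781 − 354.85 = 426.15 N.
|H| = √(H_x² + H_y²) = √((696.44)² + (426.15)²) = 816.47 N.

|H| ≈ 816 N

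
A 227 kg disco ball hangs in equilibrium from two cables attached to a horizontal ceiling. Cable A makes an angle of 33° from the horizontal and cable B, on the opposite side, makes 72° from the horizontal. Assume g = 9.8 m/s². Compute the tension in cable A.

Weight W = 227 × 9.8 = 2225 N acts straight down.
Horizontal: T_A cos 33° = T_B cos 72°  →  T_B = 2.714 T_A.
Vertical: T_A sin 33° + T_B sin 72° = 2225.
Substituting the horizontal relation into the vertical equation gives 3.126 T_A = 2225, so T_A = 711.7 N.

T_A ≈ 712 N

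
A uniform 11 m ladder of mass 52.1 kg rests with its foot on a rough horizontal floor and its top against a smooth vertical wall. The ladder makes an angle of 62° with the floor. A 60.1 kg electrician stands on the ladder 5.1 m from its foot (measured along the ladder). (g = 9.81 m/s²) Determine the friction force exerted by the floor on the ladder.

f ≈ 281 N

Torques about the foot: N_wall · 11 sin 62° = 52.1×9.81×5.5 cos 62° + 60.1×9.81×5.1 cos 62° → N_wall = 281.22 N.
ΣF_x = 0: f_floor = N_wall = 281.22 N.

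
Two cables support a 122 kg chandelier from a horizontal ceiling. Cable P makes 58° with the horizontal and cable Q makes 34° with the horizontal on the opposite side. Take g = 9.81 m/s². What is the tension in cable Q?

Weight W = 122 × 9.81 = 1197 N acts straight down.
Horizontal: T_P cos 58° = T_Q cos 34°  →  T_P = 1.564 T_Q.
Vertical: T_P sin 58° + T_Q sin 34° = 1197.
Substituting the horizontal relation into the vertical equation gives 1.886 T_Q = 1197, so T_Q = 634.6 N.

T_Q ≈ 635 N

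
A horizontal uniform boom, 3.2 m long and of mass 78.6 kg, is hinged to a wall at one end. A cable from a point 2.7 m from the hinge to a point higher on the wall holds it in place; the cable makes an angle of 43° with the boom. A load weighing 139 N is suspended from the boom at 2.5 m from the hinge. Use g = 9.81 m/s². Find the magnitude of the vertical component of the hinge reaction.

|H_y| ≈ 324 N

Take torques about the hinge: T sin 43° · 2.7 = 78.6×9.81×1.6 + 139×2.5 = 1581.2 N·m.
So T = 1581.2 / (0.6820 × 2.7) = 858.7 N.
ΣF_y = 0: H_y = (78.6×9.81 + 139) − T sin 43° = 910.07 − 585.63 = 324.43 N.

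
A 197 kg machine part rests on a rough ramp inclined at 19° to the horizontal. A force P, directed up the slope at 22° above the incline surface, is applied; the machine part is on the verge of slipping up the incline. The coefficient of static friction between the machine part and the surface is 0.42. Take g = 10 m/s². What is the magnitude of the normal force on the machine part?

On the verge of sliding up the incline, friction equals μN and acts down the slope.
Perpendicular: N + P sin 22° = W cos 19° = 1863 N.
Along incline: P cos 22° = W sin 19° + μN  with W sin 19° = 641.4 N.
Solving the pair for P and N: P = 1313 N, N = 1371 N (and f = μN = 575.8 N).

N ≈ 1370 N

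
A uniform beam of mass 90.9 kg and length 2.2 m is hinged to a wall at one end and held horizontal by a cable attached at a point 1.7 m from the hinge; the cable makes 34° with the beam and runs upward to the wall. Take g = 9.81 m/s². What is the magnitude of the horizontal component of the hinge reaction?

H_x ≈ 855 N

Take torques about the hinge: T sin 34° · 1.7 = 90.9×9.81×1.1 = 980.9 N·m.
So T = 980.9 / (0.5592 × 1.7) = 1031.8 N.
ΣF_x = 0: H_x = T cos 34° = 855.44 N.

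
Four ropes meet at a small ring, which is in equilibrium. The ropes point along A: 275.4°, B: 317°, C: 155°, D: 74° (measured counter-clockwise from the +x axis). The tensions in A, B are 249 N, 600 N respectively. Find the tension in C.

Resolve: ΣF_x = 249 cos 275.4° + 600 cos 317° + T_C cos 155° + T_D cos 74° = 0.
        ΣF_y = 249 sin 275.4° + 600 sin 317° + T_C sin 155° + T_D sin 74° = 0.
The known terms sum to (462.2, -657.1) N, so -0.9063 T_C + 0.2756 T_D = -462.2 and 0.4226 T_C + 0.9613 T_D = 657.1.
Solving simultaneously: T_C = 633.3 N, T_D = 405.2 N.

T_C ≈ 633 N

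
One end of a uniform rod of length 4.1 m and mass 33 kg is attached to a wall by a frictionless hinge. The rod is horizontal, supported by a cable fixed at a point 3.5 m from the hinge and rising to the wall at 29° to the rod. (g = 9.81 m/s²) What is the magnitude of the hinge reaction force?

Take torques about the hinge: T sin 29° · 3.5 = 33×9.81×2.05 = 663.65 N·m.
So T = 663.65 / (0.4848 × 3.5) = 391.11 N.
ΣF_x = 0: H_x = T cos 29° = 342.07 N.
ΣF_y = 0: H_y = (33×9.81) − T sin 29° = 323.73 − 189.61 = 134.12 N.
|H| = √(H_x² + H_y²) = √((342.07)² + (134.12)²) = 367.42 N.

|H| ≈ 367 N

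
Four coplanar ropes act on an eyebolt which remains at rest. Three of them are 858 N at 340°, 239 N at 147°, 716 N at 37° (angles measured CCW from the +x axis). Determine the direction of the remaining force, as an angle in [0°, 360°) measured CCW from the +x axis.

Sum the known components: ΣF_x = 1178 N, ΣF_y = 267.6 N.
For equilibrium the remaining force must supply (−ΣF_x, −ΣF_y) = (-1178, -267.6) N.
Magnitude = √((-1178)² + (-267.6)²) = 1208 N; direction = atan2(-267.6, -1178) = 192.8°.

θ ≈ 193°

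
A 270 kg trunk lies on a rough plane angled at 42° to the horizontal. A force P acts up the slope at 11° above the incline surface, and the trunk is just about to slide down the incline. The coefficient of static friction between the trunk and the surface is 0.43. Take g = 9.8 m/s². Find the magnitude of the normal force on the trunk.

On the verge of sliding down the incline, friction equals μN and acts up the slope.
Perpendicular: N + P sin 11° = W cos 42° = 1966 N.
Along incline: P cos 11° + μN = W sin 42° with W sin 42° = 1771 N.
Solving the pair for P and N: P = 1028 N, N = 1770 N (and f = μN = 761.2 N).

N ≈ 1770 N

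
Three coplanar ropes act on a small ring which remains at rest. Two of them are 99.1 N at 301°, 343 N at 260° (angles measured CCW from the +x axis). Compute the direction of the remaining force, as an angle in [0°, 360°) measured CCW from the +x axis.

Sum the known components: ΣF_x = -8.521 N, ΣF_y = -422.7 N.
For equilibrium the remaining force must supply (−ΣF_x, −ΣF_y) = (8.521, 422.7) N.
Magnitude = √((8.521)² + (422.7)²) = 422.8 N; direction = atan2(422.7, 8.521) = 88.8°.

θ ≈ 88.8°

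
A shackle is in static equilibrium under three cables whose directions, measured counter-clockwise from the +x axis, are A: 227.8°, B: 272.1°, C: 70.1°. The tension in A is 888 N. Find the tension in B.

T_B ≈ 899 N

Resolve: ΣF_x = 888 cos 227.8° + T_B cos 272.1° + T_C cos 70.1° = 0.
        ΣF_y = 888 sin 227.8° + T_B sin 272.1° + T_C sin 70.1° = 0.
The known terms sum to (-596.5, -657.8) N, so 0.0366 T_B + 0.3404 T_C = 596.5 and -0.9993 T_B + 0.9403 T_C = 657.8.
Solving simultaneously: T_B = 899.5 N, T_C = 1656 N.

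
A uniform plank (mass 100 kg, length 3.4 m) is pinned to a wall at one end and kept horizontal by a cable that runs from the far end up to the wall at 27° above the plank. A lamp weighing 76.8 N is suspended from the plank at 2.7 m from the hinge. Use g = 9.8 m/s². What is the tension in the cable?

T ≈ 1210 N

Take torques about the hinge: T sin 27° · 3.4 = 100×9.8×1.7 + 76.8×2.7 = 1873.4 N·m.
So T = 1873.4 / (0.4540 × 3.4) = 1213.7 N.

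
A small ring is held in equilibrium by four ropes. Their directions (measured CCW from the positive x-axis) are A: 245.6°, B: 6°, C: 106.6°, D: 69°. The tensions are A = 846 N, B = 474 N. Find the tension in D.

Resolve: ΣF_x = 846 cos 245.6° + 474 cos 6° + T_C cos 106.6° + T_D cos 69° = 0.
        ΣF_y = 846 sin 245.6° + 474 sin 6° + T_C sin 106.6° + T_D sin 69° = 0.
The known terms sum to (121.9, -720.9) N, so -0.2857 T_C + 0.3584 T_D = -121.9 and 0.9583 T_C + 0.9336 T_D = 720.9.
Solving simultaneously: T_C = 610 N, T_D = 146.1 N.

T_D ≈ 146 N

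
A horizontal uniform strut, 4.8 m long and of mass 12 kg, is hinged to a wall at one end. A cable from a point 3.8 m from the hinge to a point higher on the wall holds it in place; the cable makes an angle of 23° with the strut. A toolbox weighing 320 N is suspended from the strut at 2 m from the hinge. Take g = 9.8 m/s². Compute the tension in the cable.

Take torques about the hinge: T sin 23° · 3.8 = 12×9.8×2.4 + 320×2 = 922.24 N·m.
So T = 922.24 / (0.3907 × 3.8) = 621.13 N.

T ≈ 621 N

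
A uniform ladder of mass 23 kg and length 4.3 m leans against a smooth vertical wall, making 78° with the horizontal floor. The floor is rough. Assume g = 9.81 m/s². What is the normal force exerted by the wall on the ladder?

N_wall ≈ 24 N

Torques about the foot: N_wall · 4.3 sin 78° = 23×9.81×2.15 cos 78° → N_wall = 23.98 N.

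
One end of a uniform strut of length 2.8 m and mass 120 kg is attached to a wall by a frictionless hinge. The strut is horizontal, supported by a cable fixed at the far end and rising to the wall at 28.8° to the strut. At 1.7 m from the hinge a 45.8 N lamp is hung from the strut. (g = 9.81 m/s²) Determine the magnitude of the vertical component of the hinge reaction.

Take torques about the hinge: T sin 28.8° · 2.8 = 120×9.81×1.4 + 45.8×1.7 = 1725.9 N·m.
So T = 1725.9 / (0.4818 × 2.8) = 1279.5 N.
ΣF_y = 0: H_y = (120×9.81 + 45.8) − T sin 28.8° = 1223 − 616.41 = 606.59 N.

|H_y| ≈ 607 N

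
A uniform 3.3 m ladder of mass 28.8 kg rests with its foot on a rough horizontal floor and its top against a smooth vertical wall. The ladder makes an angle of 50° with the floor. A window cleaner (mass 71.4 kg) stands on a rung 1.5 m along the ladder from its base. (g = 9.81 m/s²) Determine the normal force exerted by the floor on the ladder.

N_floor ≈ 983 N

ΣF_y = 0: N_floor = 28.8×9.81 + 71.4×9.81 = 982.96 N.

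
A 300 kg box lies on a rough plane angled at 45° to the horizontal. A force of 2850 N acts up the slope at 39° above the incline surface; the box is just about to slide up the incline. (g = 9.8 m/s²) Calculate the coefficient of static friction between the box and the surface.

On the verge of sliding up the incline, friction is at its maximum μN and acts down the slope.
Perpendicular to incline: N = W cos 45° − P sin 39° = 2079 − 1794 = 285.3 N.
Along incline: P cos 39° − μN = W sin 45° → μ = −(W sin 45° − P cos 39°) / N = 0.4765.

μ ≈ 0.477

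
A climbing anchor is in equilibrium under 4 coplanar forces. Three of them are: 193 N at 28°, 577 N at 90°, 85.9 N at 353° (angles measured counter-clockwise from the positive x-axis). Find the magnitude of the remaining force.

F ≈ 705 N

Sum the known components: ΣF_x = 255.7 N, ΣF_y = 657.1 N.
For equilibrium the remaining force must supply (−ΣF_x, −ΣF_y) = (-255.7, -657.1) N.
Magnitude = √((-255.7)² + (-657.1)²) = 705.1 N; direction = atan2(-657.1, -255.7) = 248.7°.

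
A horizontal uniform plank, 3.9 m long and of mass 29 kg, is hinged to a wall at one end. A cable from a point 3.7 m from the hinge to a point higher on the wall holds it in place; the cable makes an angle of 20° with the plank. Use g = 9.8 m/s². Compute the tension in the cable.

Take torques about the hinge: T sin 20° · 3.7 = 29×9.8×1.95 = 554.19 N·m.
So T = 554.19 / (0.3420 × 3.7) = 437.93 N.

T ≈ 438 N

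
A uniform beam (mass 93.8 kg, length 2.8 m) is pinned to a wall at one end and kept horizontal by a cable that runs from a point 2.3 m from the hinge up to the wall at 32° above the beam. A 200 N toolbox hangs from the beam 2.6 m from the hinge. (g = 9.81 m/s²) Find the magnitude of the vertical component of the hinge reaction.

|H_y| ≈ 334 N

Take torques about the hinge: T sin 32° · 2.3 = 93.8×9.81×1.4 + 200×2.6 = 1808.2 N·m.
So T = 1808.2 / (0.5299 × 2.3) = 1483.6 N.
ΣF_y = 0: H_y = (93.8×9.81 + 200) − T sin 32° = 1120.2 − 786.2 = 333.98 N.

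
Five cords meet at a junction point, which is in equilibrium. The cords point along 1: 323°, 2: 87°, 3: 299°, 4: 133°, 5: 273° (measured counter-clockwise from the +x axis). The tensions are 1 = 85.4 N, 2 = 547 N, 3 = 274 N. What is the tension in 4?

Resolve: ΣF_x = 85.4 cos 323° + 547 cos 87° + 274 cos 299° + T_4 cos 133° + T_5 cos 273° = 0.
        ΣF_y = 85.4 sin 323° + 547 sin 87° + 274 sin 299° + T_4 sin 133° + T_5 sin 273° = 0.
The known terms sum to (229.7, 255.2) N, so -0.6820 T_4 + 0.0523 T_5 = -229.7 and 0.7314 T_4 − 0.9986 T_5 = -255.2.
Solving simultaneously: T_4 = 377.6 N, T_5 = 532.1 N.

T_4 ≈ 378 N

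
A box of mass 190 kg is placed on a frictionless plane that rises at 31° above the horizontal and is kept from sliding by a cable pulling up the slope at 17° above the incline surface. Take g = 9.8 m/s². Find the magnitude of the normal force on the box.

N ≈ 1300 N

Take axes along and perpendicular to the incline. Weight components: W sin 31° = 959 N down-slope, W cos 31° = 1596 N into the surface.
Along incline: T cos 17° = W sin 31° → T = 1003 N.
Perpendicular: N = W cos 31° − T sin 17° = 1303 N.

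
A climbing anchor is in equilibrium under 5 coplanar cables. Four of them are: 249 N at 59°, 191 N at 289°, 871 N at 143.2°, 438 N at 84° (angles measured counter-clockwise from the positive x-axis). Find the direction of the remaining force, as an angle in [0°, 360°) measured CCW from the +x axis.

θ ≈ 295°

Sum the known components: ΣF_x = -461.2 N, ΣF_y = 990.2 N.
For equilibrium the remaining force must supply (−ΣF_x, −ΣF_y) = (461.2, -990.2) N.
Magnitude = √((461.2)² + (-990.2)²) = 1092 N; direction = atan2(-990.2, 461.2) = 295.0°.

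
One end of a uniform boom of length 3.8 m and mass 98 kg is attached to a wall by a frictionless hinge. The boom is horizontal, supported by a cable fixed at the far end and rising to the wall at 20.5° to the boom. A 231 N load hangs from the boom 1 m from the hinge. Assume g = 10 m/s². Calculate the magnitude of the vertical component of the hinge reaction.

Take torques about the hinge: T sin 20.5° · 3.8 = 98×10×1.9 + 231×1 = 2093 N·m.
So T = 2093 / (0.3502 × 3.8) = 1572.8 N.
ΣF_y = 0: H_y = (98×10 + 231) − T sin 20.5° = 1211 − 550.79 = 660.21 N.

|H_y| ≈ 660 N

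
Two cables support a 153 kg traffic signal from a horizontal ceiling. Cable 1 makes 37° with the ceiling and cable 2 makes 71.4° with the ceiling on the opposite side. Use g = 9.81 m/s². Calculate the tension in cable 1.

Weight W = 153 × 9.81 = 1501 N acts straight down.
Horizontal: T_1 cos 37° = T_2 cos 71.4°  →  T_2 = 2.504 T_1.
Vertical: T_1 sin 37° + T_2 sin 71.4° = 1501.
Substituting the horizontal relation into the vertical equation gives 2.975 T_1 = 1501, so T_1 = 504.5 N.

T_1 ≈ 505 N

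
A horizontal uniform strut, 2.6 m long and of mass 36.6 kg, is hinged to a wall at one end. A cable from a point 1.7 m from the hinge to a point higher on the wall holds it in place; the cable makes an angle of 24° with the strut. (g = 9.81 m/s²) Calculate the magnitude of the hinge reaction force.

|H| ≈ 622 N

Take torques about the hinge: T sin 24° · 1.7 = 36.6×9.81×1.3 = 466.76 N·m.
So T = 466.76 / (0.4067 × 1.7) = 675.04 N.
ΣF_x = 0: H_x = T cos 24° = 616.68 N.
ΣF_y = 0: H_y = (36.6×9.81) − T sin 24° = 359.05 − 274.56 = 84.481 N.
|H| = √(H_x² + H_y²) = √((616.68)² + (84.481)²) = 622.44 N.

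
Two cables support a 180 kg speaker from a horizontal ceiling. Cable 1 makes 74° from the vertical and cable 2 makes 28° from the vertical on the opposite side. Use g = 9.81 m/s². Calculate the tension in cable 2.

Angles from the horizontal: cable 1 is 90° − 74° = 16°, cable 2 is 90° − 28° = 62°.
Weight W = 180 × 9.81 = 1766 N acts straight down.
Horizontal: T_1 cos 16° = T_2 cos 62°  →  T_1 = 0.4884 T_2.
Vertical: T_1 sin 16° + T_2 sin 62° = 1766.
Substituting the horizontal relation into the vertical equation gives 1.018 T_2 = 1766, so T_2 = 1735 N.

T_2 ≈ 1740 N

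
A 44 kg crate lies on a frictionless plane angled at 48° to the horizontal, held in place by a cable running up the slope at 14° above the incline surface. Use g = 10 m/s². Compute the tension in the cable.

T ≈ 337 N

Take axes along and perpendicular to the incline. Weight components: W sin 48° = 327 N down-slope, W cos 48° = 294.4 N into the surface.
Along incline: T cos 14° = W sin 48° → T = 337 N.
Perpendicular: N = W cos 48° − T sin 14° = 212.9 N.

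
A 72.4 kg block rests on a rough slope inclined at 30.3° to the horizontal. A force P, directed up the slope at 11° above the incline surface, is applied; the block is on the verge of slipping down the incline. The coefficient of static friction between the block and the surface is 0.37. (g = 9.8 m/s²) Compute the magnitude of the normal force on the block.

N ≈ 585 N

On the verge of sliding down the incline, friction equals μN and acts up the slope.
Perpendicular: N + P sin 11° = W cos 30.3° = 612.6 N.
Along incline: P cos 11° + μN = W sin 30.3° with W sin 30.3° = 358 N.
Solving the pair for P and N: P = 144.1 N, N = 585.1 N (and f = μN = 216.5 N).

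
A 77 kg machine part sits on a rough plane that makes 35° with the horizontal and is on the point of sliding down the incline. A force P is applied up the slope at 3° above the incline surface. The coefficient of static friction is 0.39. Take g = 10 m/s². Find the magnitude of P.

P ≈ 200 N

On the verge of sliding down the incline, friction equals μN and acts up the slope.
Perpendicular: N + P sin 3° = W cos 35° = 630.7 N.
Along incline: P cos 3° + μN = W sin 35° with W sin 35° = 441.7 N.
Solving the pair for P and N: P = 200 N, N = 620.3 N (and f = μN = 241.9 N).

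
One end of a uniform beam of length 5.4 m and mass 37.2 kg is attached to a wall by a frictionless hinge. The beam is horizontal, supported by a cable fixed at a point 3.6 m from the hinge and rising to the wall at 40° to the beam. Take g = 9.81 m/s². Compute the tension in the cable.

T ≈ 426 N

Take torques about the hinge: T sin 40° · 3.6 = 37.2×9.81×2.7 = 985.32 N·m.
So T = 985.32 / (0.6428 × 3.6) = 425.8 N.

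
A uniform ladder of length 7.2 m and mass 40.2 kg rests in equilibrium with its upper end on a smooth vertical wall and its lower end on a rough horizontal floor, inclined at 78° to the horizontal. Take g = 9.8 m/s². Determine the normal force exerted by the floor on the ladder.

ΣF_y = 0: N_floor = 40.2×9.8 = 393.96 N.

N_floor ≈ 394 N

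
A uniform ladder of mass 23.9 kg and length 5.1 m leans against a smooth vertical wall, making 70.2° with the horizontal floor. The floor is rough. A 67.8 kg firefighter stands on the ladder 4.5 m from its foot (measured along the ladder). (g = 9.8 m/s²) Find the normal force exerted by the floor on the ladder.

N_floor ≈ 899 N

ΣF_y = 0: N_floor = 23.9×9.8 + 67.8×9.8 = 898.66 N.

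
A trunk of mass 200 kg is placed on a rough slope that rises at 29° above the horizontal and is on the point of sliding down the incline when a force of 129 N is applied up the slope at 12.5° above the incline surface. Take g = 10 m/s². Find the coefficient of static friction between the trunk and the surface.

On the verge of sliding down the incline, friction is at its maximum μN and acts up the slope.
Perpendicular to incline: N = W cos 29° − P sin 12.5° = 1749 − 27.92 = 1721 N.
Along incline: P cos 12.5° + μN = W sin 29° → μ = (W sin 29° − P cos 12.5°) / N = 0.4901.

μ ≈ 0.490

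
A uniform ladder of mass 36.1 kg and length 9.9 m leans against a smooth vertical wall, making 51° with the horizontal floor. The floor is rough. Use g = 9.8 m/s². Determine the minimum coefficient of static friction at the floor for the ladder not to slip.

ΣF_y = 0: N_floor = 36.1×9.8 = 353.78 N.
Torques about the foot: N_wall · 9.9 sin 51° = 36.1×9.8×4.95 cos 51° → N_wall = 143.24 N.
ΣF_x = 0: f_floor = N_wall = 143.24 N.
μ_min = f_floor / N_floor = 143.24 / 353.78 = 0.4049.

μ_min ≈ 0.405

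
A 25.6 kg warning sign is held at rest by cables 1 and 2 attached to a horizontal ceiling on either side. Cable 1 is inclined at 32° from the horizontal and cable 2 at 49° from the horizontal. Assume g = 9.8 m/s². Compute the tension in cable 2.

T_2 ≈ 215 N

Weight W = 25.6 × 9.8 = 250.9 N acts straight down.
Horizontal: T_1 cos 32° = T_2 cos 49°  →  T_1 = 0.7736 T_2.
Vertical: T_1 sin 32° + T_2 sin 49° = 250.9.
Substituting the horizontal relation into the vertical equation gives 1.165 T_2 = 250.9, so T_2 = 215.4 N.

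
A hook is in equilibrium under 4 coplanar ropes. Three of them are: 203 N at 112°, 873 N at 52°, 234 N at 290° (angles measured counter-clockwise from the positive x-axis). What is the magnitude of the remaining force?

F ≈ 851 N

Sum the known components: ΣF_x = 541.5 N, ΣF_y = 656.3 N.
For equilibrium the remaining force must supply (−ΣF_x, −ΣF_y) = (-541.5, -656.3) N.
Magnitude = √((-541.5)² + (-656.3)²) = 850.8 N; direction = atan2(-656.3, -541.5) = 230.5°.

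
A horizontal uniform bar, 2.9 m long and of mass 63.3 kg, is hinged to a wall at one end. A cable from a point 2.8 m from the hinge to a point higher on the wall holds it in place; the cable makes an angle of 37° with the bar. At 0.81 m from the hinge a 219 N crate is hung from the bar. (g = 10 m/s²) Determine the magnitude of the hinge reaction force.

Take torques about the hinge: T sin 37° · 2.8 = 63.3×10×1.45 + 219×0.81 = 1095.2 N·m.
So T = 1095.2 / (0.6018 × 2.8) = 649.96 N.
ΣF_x = 0: H_x = T cos 37° = 519.08 N.
ΣF_y = 0: H_y = (63.3×10 + 219) − T sin 37° = 852 − 391.16 = 460.84 N.
|H| = √(H_x² + H_y²) = √((519.08)² + (460.84)²) = 694.13 N.

|H| ≈ 694 N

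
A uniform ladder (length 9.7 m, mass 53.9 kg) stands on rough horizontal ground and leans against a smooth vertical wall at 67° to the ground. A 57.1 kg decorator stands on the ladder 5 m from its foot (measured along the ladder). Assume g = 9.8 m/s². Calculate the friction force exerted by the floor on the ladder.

f ≈ 235 N

Torques about the foot: N_wall · 9.7 sin 67° = 53.9×9.8×4.85 cos 67° + 57.1×9.8×5 cos 67° → N_wall = 234.54 N.
ΣF_x = 0: f_floor = N_wall = 234.54 N.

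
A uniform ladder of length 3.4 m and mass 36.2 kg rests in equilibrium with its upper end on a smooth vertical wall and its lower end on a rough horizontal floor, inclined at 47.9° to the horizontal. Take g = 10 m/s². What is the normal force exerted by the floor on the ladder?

N_floor ≈ 362 N

ΣF_y = 0: N_floor = 36.2×10 = 362 N.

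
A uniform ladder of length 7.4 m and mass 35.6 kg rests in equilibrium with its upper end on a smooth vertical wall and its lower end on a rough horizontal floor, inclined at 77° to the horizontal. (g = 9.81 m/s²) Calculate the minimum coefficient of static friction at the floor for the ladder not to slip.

ΣF_y = 0: N_floor = 35.6×9.81 = 349.24 N.
Torques about the foot: N_wall · 7.4 sin 77° = 35.6×9.81×3.7 cos 77° → N_wall = 40.314 N.
ΣF_x = 0: f_floor = N_wall = 40.314 N.
μ_min = f_floor / N_floor = 40.314 / 349.24 = 0.1154.

μ_min ≈ 0.115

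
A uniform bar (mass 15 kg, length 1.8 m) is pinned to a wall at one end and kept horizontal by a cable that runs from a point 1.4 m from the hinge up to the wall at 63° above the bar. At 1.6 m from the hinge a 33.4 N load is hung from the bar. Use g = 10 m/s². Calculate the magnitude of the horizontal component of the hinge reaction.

H_x ≈ 68.6 N

Take torques about the hinge: T sin 63° · 1.4 = 15×10×0.9 + 33.4×1.6 = 188.44 N·m.
So T = 188.44 / (0.8910 × 1.4) = 151.07 N.
ΣF_x = 0: H_x = T cos 63° = 68.582 N.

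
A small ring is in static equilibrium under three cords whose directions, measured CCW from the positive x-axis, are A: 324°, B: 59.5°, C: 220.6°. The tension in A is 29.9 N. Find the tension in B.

Resolve: ΣF_x = 29.9 cos 324° + T_B cos 59.5° + T_C cos 220.6° = 0.
        ΣF_y = 29.9 sin 324° + T_B sin 59.5° + T_C sin 220.6° = 0.
The known terms sum to (24.19, -17.57) N, so 0.5075 T_B − 0.7593 T_C = -24.19 and 0.8616 T_B − 0.6508 T_C = 17.57.
Solving simultaneously: T_B = 89.79 N, T_C = 91.88 N.

T_B ≈ 89.8 N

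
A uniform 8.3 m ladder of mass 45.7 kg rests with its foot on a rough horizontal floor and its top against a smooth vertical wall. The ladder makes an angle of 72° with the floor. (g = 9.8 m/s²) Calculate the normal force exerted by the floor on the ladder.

ΣF_y = 0: N_floor = 45.7×9.8 = 447.86 N.

N_floor ≈ 448 N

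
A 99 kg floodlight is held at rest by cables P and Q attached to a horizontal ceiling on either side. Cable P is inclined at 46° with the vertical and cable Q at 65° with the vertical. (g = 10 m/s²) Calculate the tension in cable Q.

T_Q ≈ 763 N

Angles from the horizontal: cable P is 90° − 46° = 44°, cable Q is 90° − 65° = 25°.
Weight W = 99 × 10 = 990 N acts straight down.
Horizontal: T_P cos 44° = T_Q cos 25°  →  T_P = 1.26 T_Q.
Vertical: T_P sin 44° + T_Q sin 25° = 990.
Substituting the horizontal relation into the vertical equation gives 1.298 T_Q = 990, so T_Q = 762.8 N.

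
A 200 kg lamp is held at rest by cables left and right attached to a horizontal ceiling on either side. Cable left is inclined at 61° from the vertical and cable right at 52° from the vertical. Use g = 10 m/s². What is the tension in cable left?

Angles from the horizontal: cable left is 90° − 61° = 29°, cable right is 90° − 52° = 38°.
Weight W = 200 × 10 = 2000 N acts straight down.
Horizontal: T_left cos 29° = T_right cos 38°  →  T_right = 1.11 T_left.
Vertical: T_left sin 29° + T_right sin 38° = 2000.
Substituting the horizontal relation into the vertical equation gives 1.168 T_left = 2000, so T_left = 1712 N.

T_left ≈ 1710 N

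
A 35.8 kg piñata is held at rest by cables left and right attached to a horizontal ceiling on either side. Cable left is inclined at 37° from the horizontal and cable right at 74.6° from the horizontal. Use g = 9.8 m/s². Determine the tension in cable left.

Weight W = 35.8 × 9.8 = 350.8 N acts straight down.
Horizontal: T_left cos 37° = T_right cos 74.6°  →  T_right = 3.007 T_left.
Vertical: T_left sin 37° + T_right sin 74.6° = 350.8.
Substituting the horizontal relation into the vertical equation gives 3.501 T_left = 350.8, so T_left = 100.2 N.

T_left ≈ 100 N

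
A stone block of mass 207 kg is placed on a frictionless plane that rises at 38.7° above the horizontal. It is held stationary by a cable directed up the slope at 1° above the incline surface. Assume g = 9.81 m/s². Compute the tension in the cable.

T ≈ 1270 N

Take axes along and perpendicular to the incline. Weight components: W sin 38.7° = 1270 N down-slope, W cos 38.7° = 1585 N into the surface.
Along incline: T cos 1° = W sin 38.7° → T = 1270 N.
Perpendicular: N = W cos 38.7° − T sin 1° = 1563 N.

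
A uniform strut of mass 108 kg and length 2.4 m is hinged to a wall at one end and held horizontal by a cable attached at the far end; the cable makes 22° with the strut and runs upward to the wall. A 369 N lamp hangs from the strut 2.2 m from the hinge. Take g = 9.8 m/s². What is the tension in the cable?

Take torques about the hinge: T sin 22° · 2.4 = 108×9.8×1.2 + 369×2.2 = 2081.9 N·m.
So T = 2081.9 / (0.3746 × 2.4) = 2315.6 N.

T ≈ 2320 N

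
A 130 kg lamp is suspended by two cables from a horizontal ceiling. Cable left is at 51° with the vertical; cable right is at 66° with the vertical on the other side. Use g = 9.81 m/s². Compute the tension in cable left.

T_left ≈ 1310 N

Angles from the horizontal: cable left is 90° − 51° = 39°, cable right is 90° − 66° = 24°.
Weight W = 130 × 9.81 = 1275 N acts straight down.
Horizontal: T_left cos 39° = T_right cos 24°  →  T_right = 0.8507 T_left.
Vertical: T_left sin 39° + T_right sin 24° = 1275.
Substituting the horizontal relation into the vertical equation gives 0.9753 T_left = 1275, so T_left = 1308 N.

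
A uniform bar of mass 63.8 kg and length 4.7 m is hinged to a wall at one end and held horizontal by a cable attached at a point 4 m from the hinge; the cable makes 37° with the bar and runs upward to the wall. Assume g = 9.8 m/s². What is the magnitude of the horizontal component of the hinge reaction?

Take torques about the hinge: T sin 37° · 4 = 63.8×9.8×2.35 = 1469.3 N·m.
So T = 1469.3 / (0.6018 × 4) = 610.37 N.
ΣF_x = 0: H_x = T cos 37° = 487.46 N.

H_x ≈ 487 N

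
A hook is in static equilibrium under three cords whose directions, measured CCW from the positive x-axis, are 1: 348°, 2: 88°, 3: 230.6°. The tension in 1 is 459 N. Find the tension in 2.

Resolve: ΣF_x = 459 cos 348° + T_2 cos 88° + T_3 cos 230.6° = 0.
        ΣF_y = 459 sin 348° + T_2 sin 88° + T_3 sin 230.6° = 0.
The known terms sum to (449, -95.43) N, so 0.0349 T_2 − 0.6347 T_3 = -449 and 0.9994 T_2 − 0.7727 T_3 = 95.43.
Solving simultaneously: T_2 = 670.9 N, T_3 = 744.2 N.

T_2 ≈ 671 N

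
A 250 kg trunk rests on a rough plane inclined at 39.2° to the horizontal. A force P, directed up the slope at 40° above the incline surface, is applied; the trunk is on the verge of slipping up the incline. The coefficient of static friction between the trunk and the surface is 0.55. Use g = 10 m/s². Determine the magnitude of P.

On the verge of sliding up the incline, friction equals μN and acts down the slope.
Perpendicular: N + P sin 40° = W cos 39.2° = 1937 N.
Along incline: P cos 40° = W sin 39.2° + μN  with W sin 39.2° = 1580 N.
Solving the pair for P and N: P = 2363 N, N = 418.4 N (and f = μN = 230.1 N).

P ≈ 2360 N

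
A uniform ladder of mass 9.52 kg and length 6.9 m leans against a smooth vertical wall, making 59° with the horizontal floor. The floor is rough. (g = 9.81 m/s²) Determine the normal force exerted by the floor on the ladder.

ΣF_y = 0: N_floor = 9.52×9.81 = 93.391 N.

N_floor ≈ 93.4 N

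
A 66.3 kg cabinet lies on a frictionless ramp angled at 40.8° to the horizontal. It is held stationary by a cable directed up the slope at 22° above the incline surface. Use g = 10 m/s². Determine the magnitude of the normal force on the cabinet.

N ≈ 327 N

Take axes along and perpendicular to the incline. Weight components: W sin 40.8° = 433.2 N down-slope, W cos 40.8° = 501.9 N into the surface.
Along incline: T cos 22° = W sin 40.8° → T = 467.2 N.
Perpendicular: N = W cos 40.8° − T sin 22° = 326.9 N.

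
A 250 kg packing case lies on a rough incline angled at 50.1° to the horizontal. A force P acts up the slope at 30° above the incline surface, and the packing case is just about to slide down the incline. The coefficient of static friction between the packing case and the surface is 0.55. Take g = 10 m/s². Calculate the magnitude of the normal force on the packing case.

N ≈ 727 N

On the verge of sliding down the incline, friction equals μN and acts up the slope.
Perpendicular: N + P sin 30° = W cos 50.1° = 1604 N.
Along incline: P cos 30° + μN = W sin 50.1° with W sin 50.1° = 1918 N.
Solving the pair for P and N: P = 1753 N, N = 727.2 N (and f = μN = 400 N).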